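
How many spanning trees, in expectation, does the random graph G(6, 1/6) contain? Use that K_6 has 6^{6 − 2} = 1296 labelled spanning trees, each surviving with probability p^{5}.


K_6 has 6^{6 − 2} = 1296 labelled spanning trees.
For each such spanning tree H, let X_H = 1 if all 5 edges of H are present in G. Then P[X_H = 1] = p^{5} = (1/6)^{5} = 1/7776.
By linearity: E[X] = Σ_H E[X_H] = 1296 · p^{5} = 1296 · 1/7776 = 1/6.
Numerically: E[X] ≈ 0.1667.

E[X] = 1296 · (1/6)^{5} = 1/6 ≈ 0.1667.


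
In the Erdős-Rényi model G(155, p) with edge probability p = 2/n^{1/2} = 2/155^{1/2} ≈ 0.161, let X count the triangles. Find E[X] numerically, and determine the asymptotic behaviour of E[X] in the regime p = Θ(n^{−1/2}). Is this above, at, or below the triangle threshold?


Number of potential triangles: C(155, 3) = 608685.
Each occurs with probability p³ ≈ (0.161)³ ≈ 4.14565e-03.
By linearity: E[X] = C(155, 3)·p³ ≈ 608685 · 4.14565e-03 ≈ 2523.394.
Since α = 1/2 < 1, p = c/n^{1/2} ≫ 1/n is above the triangle threshold p ~ 1/n. Asymptotically E[X] ~ (c³/6)·n^{3(1−α)} = (2³/6)·n^{1.5} → ∞; triangles are abundant w.h.p.

E[X] ≈ 2523.394; in regime p = Θ(1/n^{1/2}) E[X] diverges (above the triangle threshold p ~ 1/n).


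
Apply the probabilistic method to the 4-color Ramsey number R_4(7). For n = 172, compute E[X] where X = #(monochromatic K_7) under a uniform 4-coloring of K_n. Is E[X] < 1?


E[X] = C(172, 7) · 4^{1 − 21} = 780842580024 · 4^{−20} = 780842580024/1099511627776.
As a reduced fraction: E[X] = 97605322503/137438953472 ≈ 0.7102.
Is E[X] < 1? YES.
Since E[X] < 1, there exists a 4-coloring of K_{172} with no monochromatic K_7; hence R_4(7) > 172.

E[X] = 97605322503/137438953472 ≈ 0.7102; E[X] < 1, so R_4(7) > 172.


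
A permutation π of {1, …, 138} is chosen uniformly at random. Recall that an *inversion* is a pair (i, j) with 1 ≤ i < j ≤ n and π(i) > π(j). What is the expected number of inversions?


Write X = Σ X_I over the C(138, 2) = 9453 pairs i < j, with X_I the indicator of one inversion.
There are 9453 indicators.
For each fixed pair i < j, the values π(i) and π(j) are two distinct elements of {1, …, 138} in uniformly random order; by symmetry P[π(i) > π(j)] = 1/2.
By linearity: E[X] = 9453 · (1/2) = C(138, 2) · (1/2) = 9453/2 = 9453/2 ≈ 4726.500.

E[X] = 9453/2 = 4726.500.


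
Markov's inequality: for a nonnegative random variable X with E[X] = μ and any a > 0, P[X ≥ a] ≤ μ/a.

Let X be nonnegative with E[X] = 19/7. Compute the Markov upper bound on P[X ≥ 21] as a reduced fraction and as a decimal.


μ = E[X] = 19/7, a = 21.
Markov: P[X ≥ 21] ≤ μ/a = (19/7)/21 = 19/147.
Numerically: ≈ 0.1293.
(Since a = 21 > μ = 2.7143, the bound 19/147 is < 1 and informative.)

P[X ≥ 21] ≤ 19/147 ≈ 0.1293.


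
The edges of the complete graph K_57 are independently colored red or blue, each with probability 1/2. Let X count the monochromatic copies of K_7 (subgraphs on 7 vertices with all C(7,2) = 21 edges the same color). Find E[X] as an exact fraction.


Let X = Σ_S X_S over the C(57, 7) = 264385836 subsets S of size 7, where X_S = 1 if the K_7 on S is monochromatic.
For a fixed S, the K_7 on S has C(7, 2) = 21 edges. P[all 21 edges red] = (1/2)^21, and likewise for blue, so P[monochromatic] = 2·(1/2)^21 = 2^{1 − 21} = 1/1048576.
By linearity of expectation: E[X] = C(57, 7) · 2^{1 − 21} = 264385836 · 1/1048576 = 66096459/262144.
Numerically: E[X] ≈ 252.138.

E[X] = C(57,7)·2^(1−C(7,2)) = 66096459/262144 ≈ 252.138.


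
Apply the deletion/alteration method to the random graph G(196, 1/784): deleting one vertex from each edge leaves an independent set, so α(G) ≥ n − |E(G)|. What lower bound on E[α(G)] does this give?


E[|E(G)|] = C(196, 2)·p = 19110 · (1/784) = 195/8.
E[α(G)] ≥ n − E[|E(G)|] = 196 − 195/8 = 1373/8.
Numerically: ≈ 171.625.
(This is only a lower bound; the true E[α(G)] may be larger.)

E[α(G)] ≥ 1373/8 ≈ 171.625.


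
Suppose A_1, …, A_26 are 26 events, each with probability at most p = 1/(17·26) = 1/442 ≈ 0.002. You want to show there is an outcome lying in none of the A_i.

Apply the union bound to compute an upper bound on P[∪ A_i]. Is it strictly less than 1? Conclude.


Union bound: P[∪_{i=1}^{26} A_i] ≤ Σ_i P[A_i] ≤ 26·p = 26·(1/442) = 1/17.
Numerically: 1/17 ≈ 0.059.
Is 1/17 < 1? YES.
Since P[∪ A_i] ≤ 1/17 < 1, the complement has P[∩ A_i^c] ≥ 1 − 1/17 = 16/17 > 0, so some outcome avoids every A_i.

26·p = 1/17 ≈ 0.059; existence CERTIFIED by the union bound.


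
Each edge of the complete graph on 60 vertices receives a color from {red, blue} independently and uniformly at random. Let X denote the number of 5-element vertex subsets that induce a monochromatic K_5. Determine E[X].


Let X = Σ_S X_S over the C(60, 5) = 5461512 subsets S of size 5, where X_S = 1 if the K_5 on S is monochromatic.
For a fixed S, the K_5 on S has C(5, 2) = 10 edges. P[all 10 edges red] = (1/2)^10, and likewise for blue, so P[monochromatic] = 2·(1/2)^10 = 2^{1 − 10} = 1/512.
Summing: E[X] = C(60, 5) · 2^{1 − 10} = 5461512 · 1/512 = 682689/64.
Numerically: E[X] ≈ 10667.016.

E[X] = C(60,5)·2^(1−C(5,2)) = 682689/64 ≈ 10667.016.


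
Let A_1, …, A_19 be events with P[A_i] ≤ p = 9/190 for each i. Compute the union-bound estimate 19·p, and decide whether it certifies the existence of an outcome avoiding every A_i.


Union bound: P[∪_{i=1}^{19} A_i] ≤ Σ_i P[A_i] ≤ 19·p = 19·(9/190) = 9/10.
Numerically: 9/10 ≈ 0.900.
Is 9/10 < 1? YES.
Since P[∪ A_i] ≤ 9/10 < 1, the complement has P[∩ A_i^c] ≥ 1 − 9/10 = 1/10 > 0, so some outcome avoids every A_i.

19·p = 9/10 ≈ 0.900; existence CERTIFIED by the union bound.


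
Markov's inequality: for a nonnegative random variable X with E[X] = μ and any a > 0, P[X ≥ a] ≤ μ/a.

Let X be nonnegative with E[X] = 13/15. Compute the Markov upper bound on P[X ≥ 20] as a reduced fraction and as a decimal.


μ = E[X] = 13/15, a = 20.
Markov: P[X ≥ 20] ≤ μ/a = (13/15)/20 = 13/300.
Numerically: ≈ 0.04333.
(Since a = 20 > μ = 0.86667, the bound 13/300 is < 1 and informative.)

P[X ≥ 20] ≤ 13/300 ≈ 0.04333.


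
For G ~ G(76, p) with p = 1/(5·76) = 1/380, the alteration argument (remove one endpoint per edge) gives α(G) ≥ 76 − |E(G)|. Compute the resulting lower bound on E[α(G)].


E[|E(G)|] = C(76, 2)·p = 2850 · (1/380) = 15/2.
E[α(G)] ≥ n − E[|E(G)|] = 76 − 15/2 = 137/2.
Numerically: ≈ 68.5000.
(This is only a lower bound; the true E[α(G)] may be larger.)

E[α(G)] ≥ 137/2 ≈ 68.5000.


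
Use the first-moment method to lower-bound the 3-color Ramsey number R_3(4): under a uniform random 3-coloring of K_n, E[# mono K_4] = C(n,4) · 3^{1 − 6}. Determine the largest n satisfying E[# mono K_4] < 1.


We need C(n, 4) · 3^{1 − 6} < 1, i.e. C(n, 4) < 3^{6 − 1} = 243.
Check values of n near the boundary:
  n = 4: C(4, 4) = 1; 1 < 243? YES
  n = 5: C(5, 4) = 5; 5 < 243? YES
  n = 6: C(6, 4) = 15; 15 < 243? YES
  n = 7: C(7, 4) = 35; 35 < 243? YES
  n = 8: C(8, 4) = 70; 70 < 243? YES
  n = 9: C(9, 4) = 126; 126 < 243? YES
  n = 10: C(10, 4) = 210; 210 < 243? YES
  n = 11: C(11, 4) = 330; 330 < 243? NO
The largest n with C(n, 4) < 243 is n = 10 (where E[X] = 70/81 ≈ 0.8642). Hence R_3(4) > 10, i.e. R_3(4) ≥ 11.

Largest n = 10; hence R_3(4) > 10.


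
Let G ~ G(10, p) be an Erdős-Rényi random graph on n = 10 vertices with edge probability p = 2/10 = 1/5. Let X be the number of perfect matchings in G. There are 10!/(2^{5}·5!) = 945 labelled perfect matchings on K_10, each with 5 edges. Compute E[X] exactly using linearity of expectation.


K_10 has 10!/(2^{5}·5!) = 945 labelled perfect matchings.
For each such perfect matching H, let X_H = 1 if all 5 edges of H are present in G. Then P[X_H = 1] = p^{5} = (1/5)^{5} = 1/3125.
By linearity: E[X] = Σ_H E[X_H] = 945 · p^{5} = 945 · 1/3125 = 189/625.
Numerically: E[X] ≈ 0.3024.

E[X] = 945 · (1/5)^{5} = 189/625 ≈ 0.3024.


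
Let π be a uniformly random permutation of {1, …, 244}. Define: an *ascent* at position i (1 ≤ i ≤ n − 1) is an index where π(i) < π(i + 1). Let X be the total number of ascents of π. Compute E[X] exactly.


Write X = Σ X_I over i = 1, …, 243, with X_I the indicator of one ascent.
There are 243 indicators.
For each fixed i, the pair (π(i), π(i+1)) is a uniformly random ordered pair of distinct values from {1, …, 244}; by symmetry P[π(i) < π(i+1)] = 1/2.
By linearity: E[X] = 243 · (1/2) = (244 − 1) · (1/2) = 243/2 ≈ 121.5000.

E[X] = 243/2 = 121.5000.


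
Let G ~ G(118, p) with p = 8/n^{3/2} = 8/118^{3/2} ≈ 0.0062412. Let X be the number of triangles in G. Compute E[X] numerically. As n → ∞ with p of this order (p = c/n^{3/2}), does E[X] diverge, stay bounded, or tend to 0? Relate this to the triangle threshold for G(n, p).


Number of potential triangles: C(118, 3) = 266916.
Each occurs with probability p³ ≈ (0.0062412)³ ≈ 2.4310894e-07.
By linearity: E[X] = C(118, 3)·p³ ≈ 266916 · 2.4310894e-07 ≈ 0.06489.
Since α = 3/2 > 1, p = c/n^{3/2} = o(1/n) is below the triangle threshold p ~ 1/n. Asymptotically E[X] ~ (c³/6)·n^{3(1−α)} = (8³/6)·n^{-1.5} → 0, so by Markov's inequality G has no triangles w.h.p.

E[X] ≈ 0.06489; in regime p = Θ(1/n^{3/2}) E[X] tends to 0 (below the triangle threshold p ~ 1/n).


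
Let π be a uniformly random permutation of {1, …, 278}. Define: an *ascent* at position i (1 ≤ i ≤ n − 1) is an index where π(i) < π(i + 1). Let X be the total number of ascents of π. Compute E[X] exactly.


Write X = Σ X_I over i = 1, …, 277, with X_I the indicator of one ascent.
There are 277 indicators.
For each fixed i, the pair (π(i), π(i+1)) is a uniformly random ordered pair of distinct values from {1, …, 278}; by symmetry P[π(i) < π(i+1)] = 1/2.
By linearity: E[X] = 277 · (1/2) = (278 − 1) · (1/2) = 277/2 ≈ 138.5000.

E[X] = 277/2 = 138.5000.


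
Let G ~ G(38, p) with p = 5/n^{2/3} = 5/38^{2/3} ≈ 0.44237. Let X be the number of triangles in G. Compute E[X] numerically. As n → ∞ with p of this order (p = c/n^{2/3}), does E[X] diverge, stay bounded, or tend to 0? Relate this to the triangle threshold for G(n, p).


Number of potential triangles: C(38, 3) = 8436.
Each occurs with probability p³ ≈ (0.44237)³ ≈ 8.6565097e-02.
By linearity: E[X] = C(38, 3)·p³ ≈ 8436 · 8.6565097e-02 ≈ 730.26316.
Since α = 2/3 < 1, p = c/n^{2/3} ≫ 1/n is above the triangle threshold p ~ 1/n. Asymptotically E[X] ~ (c³/6)·n^{3(1−α)} = (5³/6)·n^{1} → ∞; triangles are abundant w.h.p.

E[X] ≈ 730.26316; in regime p = Θ(1/n^{2/3}) E[X] diverges (above the triangle threshold p ~ 1/n).


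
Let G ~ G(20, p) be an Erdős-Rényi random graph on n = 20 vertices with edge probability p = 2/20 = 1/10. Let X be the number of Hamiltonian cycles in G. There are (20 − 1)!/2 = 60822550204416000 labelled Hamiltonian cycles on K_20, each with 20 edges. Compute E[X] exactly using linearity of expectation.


K_20 has (20 − 1)!/2 = 60822550204416000 labelled Hamiltonian cycles.
For each such Hamiltonian cycle H, let X_H = 1 if all 20 edges of H are present in G. Then P[X_H = 1] = p^{20} = (1/10)^{20} = 1/100000000000000000000.
By linearity: E[X] = Σ_H E[X_H] = 60822550204416000 · p^{20} = 60822550204416000 · 1/100000000000000000000 = 14849255421/24414062500000.
Numerically: E[X] ≈ 0.0006082.

E[X] = 60822550204416000 · (1/10)^{20} = 14849255421/24414062500000 ≈ 0.0006082.


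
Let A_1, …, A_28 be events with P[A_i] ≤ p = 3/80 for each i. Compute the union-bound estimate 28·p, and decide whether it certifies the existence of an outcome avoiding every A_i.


Union bound: P[∪_{i=1}^{28} A_i] ≤ Σ_i P[A_i] ≤ 28·p = 28·(3/80) = 21/20.
Numerically: 21/20 ≈ 1.050000.
Is 21/20 < 1? NO.
Since the bound 21/20 is ≥ 1, the union bound is uninformative here; it does NOT by itself certify existence.

28·p = 21/20 ≈ 1.050000; existence NOT certified by the union bound.


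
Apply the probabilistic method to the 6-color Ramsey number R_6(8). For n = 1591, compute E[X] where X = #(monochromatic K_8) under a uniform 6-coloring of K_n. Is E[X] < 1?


E[X] = C(1591, 8) · 6^{1 − 28} = 1000427749141189953870 · 6^{−27} = 1000427749141189953870/1023490369077469249536.
As a reduced fraction: E[X] = 55579319396732775215/56860576059859402752 ≈ 0.977467.
Is E[X] < 1? YES.
Since E[X] < 1, there exists a 6-coloring of K_{1591} with no monochromatic K_8; hence R_6(8) > 1591.

E[X] = 55579319396732775215/56860576059859402752 ≈ 0.977467; E[X] < 1, so R_6(8) > 1591.


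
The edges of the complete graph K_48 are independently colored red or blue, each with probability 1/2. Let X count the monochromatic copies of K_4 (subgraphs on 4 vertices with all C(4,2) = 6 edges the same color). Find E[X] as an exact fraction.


Let X = Σ_S X_S over the C(48, 4) = 194580 subsets S of size 4, where X_S = 1 if the K_4 on S is monochromatic.
For a fixed S, the K_4 on S has C(4, 2) = 6 edges. P[all 6 edges red] = (1/2)^6, and likewise for blue, so P[monochromatic] = 2·(1/2)^6 = 2^{1 − 6} = 1/32.
By linearity: E[X] = C(48, 4) · 2^{1 − 6} = 194580 · 1/32 = 48645/8.
Numerically: E[X] ≈ 6080.6250.

E[X] = C(48,4)·2^(1−C(4,2)) = 48645/8 ≈ 6080.6250.


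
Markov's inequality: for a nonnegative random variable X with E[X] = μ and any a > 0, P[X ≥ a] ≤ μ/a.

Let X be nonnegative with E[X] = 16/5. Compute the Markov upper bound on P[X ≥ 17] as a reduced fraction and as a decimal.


μ = E[X] = 16/5, a = 17.
Markov: P[X ≥ 17] ≤ μ/a = (16/5)/17 = 16/85.
Numerically: ≈ 0.1882.
(Since a = 17 > μ = 3.2000, the bound 16/85 is < 1 and informative.)

P[X ≥ 17] ≤ 16/85 ≈ 0.1882.


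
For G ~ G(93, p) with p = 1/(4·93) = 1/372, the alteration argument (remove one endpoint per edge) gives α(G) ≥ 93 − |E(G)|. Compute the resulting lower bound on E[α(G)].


E[|E(G)|] = C(93, 2)·p = 4278 · (1/372) = 23/2.
E[α(G)] ≥ n − E[|E(G)|] = 93 − 23/2 = 163/2.
Numerically: ≈ 81.50000.
(This is only a lower bound; the true E[α(G)] may be larger.)

E[α(G)] ≥ 163/2 ≈ 81.50000.


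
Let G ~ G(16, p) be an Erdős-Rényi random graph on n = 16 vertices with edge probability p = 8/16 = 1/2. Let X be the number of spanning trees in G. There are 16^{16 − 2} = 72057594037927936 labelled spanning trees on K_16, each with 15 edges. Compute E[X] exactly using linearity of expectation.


K_16 has 16^{16 − 2} = 72057594037927936 labelled spanning trees.
For each such spanning tree H, let X_H = 1 if all 15 edges of H are present in G. Then P[X_H = 1] = p^{15} = (1/2)^{15} = 1/32768.
By linearity of expectation: E[X] = Σ_H E[X_H] = 72057594037927936 · p^{15} = 72057594037927936 · 1/32768 = 2199023255552.
Numerically: E[X] ≈ 2.199e+12.

E[X] = 72057594037927936 · (1/2)^{15} = 2199023255552 ≈ 2.199e+12.


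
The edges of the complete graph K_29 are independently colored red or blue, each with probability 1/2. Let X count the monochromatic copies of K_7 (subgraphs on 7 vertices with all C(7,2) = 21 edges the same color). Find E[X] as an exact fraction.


Let X = Σ_S X_S over the C(29, 7) = 1560780 subsets S of size 7, where X_S = 1 if the K_7 on S is monochromatic.
For a fixed S, the K_7 on S has C(7, 2) = 21 edges. P[all 21 edges red] = (1/2)^21, and likewise for blue, so P[monochromatic] = 2·(1/2)^21 = 2^{1 − 21} = 1/1048576.
Summing: E[X] = C(29, 7) · 2^{1 − 21} = 1560780 · 1/1048576 = 390195/262144.
Numerically: E[X] ≈ 1.488476.

E[X] = C(29,7)·2^(1−C(7,2)) = 390195/262144 ≈ 1.488476.


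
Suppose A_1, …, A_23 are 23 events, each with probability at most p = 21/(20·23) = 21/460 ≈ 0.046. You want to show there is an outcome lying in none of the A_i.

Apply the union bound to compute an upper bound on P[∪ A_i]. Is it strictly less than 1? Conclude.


Union bound: P[∪_{i=1}^{23} A_i] ≤ Σ_i P[A_i] ≤ 23·p = 23·(21/460) = 21/20.
Numerically: 21/20 ≈ 1.050.
Is 21/20 < 1? NO.
Since the bound 21/20 is ≥ 1, the union bound is uninformative here; it does NOT by itself certify existence.

23·p = 21/20 ≈ 1.050; existence NOT certified by the union bound.


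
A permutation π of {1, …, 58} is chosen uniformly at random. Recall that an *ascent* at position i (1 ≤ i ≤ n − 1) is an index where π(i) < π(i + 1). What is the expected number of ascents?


Write X = Σ X_I over i = 1, …, 57, with X_I the indicator of one ascent.
There are 57 indicators.
For each fixed i, the pair (π(i), π(i+1)) is a uniformly random ordered pair of distinct values from {1, …, 58}; by symmetry P[π(i) < π(i+1)] = 1/2.
By linearity: E[X] = 57 · (1/2) = (58 − 1) · (1/2) = 57/2 ≈ 28.500000.

E[X] = 57/2 = 28.500000.


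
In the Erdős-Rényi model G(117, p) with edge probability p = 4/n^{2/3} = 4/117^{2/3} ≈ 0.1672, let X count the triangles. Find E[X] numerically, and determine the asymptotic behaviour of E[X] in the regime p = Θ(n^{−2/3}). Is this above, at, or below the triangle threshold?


Number of potential triangles: C(117, 3) = 260130.
Each occurs with probability p³ ≈ (0.1672)³ ≈ 4.675287e-03.
By linearity: E[X] = C(117, 3)·p³ ≈ 260130 · 4.675287e-03 ≈ 1216.1823.
Since α = 2/3 < 1, p = c/n^{2/3} ≫ 1/n is above the triangle threshold p ~ 1/n. Asymptotically E[X] ~ (c³/6)·n^{3(1−α)} = (4³/6)·n^{1} → ∞; triangles are abundant w.h.p.

E[X] ≈ 1216.1823; in regime p = Θ(1/n^{2/3}) E[X] diverges (above the triangle threshold p ~ 1/n).


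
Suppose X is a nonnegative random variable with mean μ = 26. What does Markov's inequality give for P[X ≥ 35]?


μ = E[X] = 26, a = 35.
Markov: P[X ≥ 35] ≤ μ/a = (26)/35 = 26/35.
Numerically: ≈ 0.74286.
(Since a = 35 > μ = 26.00000, the bound 26/35 is < 1 and informative.)

P[X ≥ 35] ≤ 26/35 ≈ 0.74286.


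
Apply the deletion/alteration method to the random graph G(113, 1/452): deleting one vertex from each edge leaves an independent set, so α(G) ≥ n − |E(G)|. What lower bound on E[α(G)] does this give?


E[|E(G)|] = C(113, 2)·p = 6328 · (1/452) = 14.
E[α(G)] ≥ n − E[|E(G)|] = 113 − 14 = 99.
Numerically: ≈ 99.000.
(This is only a lower bound; the true E[α(G)] may be larger.)

E[α(G)] ≥ 99 ≈ 99.000.


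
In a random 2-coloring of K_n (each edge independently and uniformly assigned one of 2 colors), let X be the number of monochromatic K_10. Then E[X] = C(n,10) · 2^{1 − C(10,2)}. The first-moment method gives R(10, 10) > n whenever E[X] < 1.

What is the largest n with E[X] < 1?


We need C(n, 10) · 2^{1 − 45} < 1, i.e. C(n, 10) < 2^{45 − 1} = 17592186044416.
Check values of n near the boundary:
  n = 97: C(97, 10) = 12576469727536; 12576469727536 < 17592186044416? YES
  n = 98: C(98, 10) = 14005614014756; 14005614014756 < 17592186044416? YES
  n = 99: C(99, 10) = 15579278510796; 15579278510796 < 17592186044416? YES
  n = 100: C(100, 10) = 17310309456440; 17310309456440 < 17592186044416? YES
  n = 101: C(101, 10) = 19212541264840; 19212541264840 < 17592186044416? NO
  n = 102: C(102, 10) = 21300860967540; 21300860967540 < 17592186044416? NO
The largest n with C(n, 10) < 17592186044416 is n = 100 (where E[X] = 2163788682055/2199023255552 ≈ 0.9840). Hence R(10, 10) > 100, i.e. R(10, 10) ≥ 101.

Largest n = 100; hence R(10, 10) > 100.


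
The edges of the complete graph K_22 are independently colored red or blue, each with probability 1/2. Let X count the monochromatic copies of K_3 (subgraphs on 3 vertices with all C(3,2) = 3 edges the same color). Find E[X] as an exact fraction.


Let X = Σ_S X_S over the C(22, 3) = 1540 subsets S of size 3, where X_S = 1 if the K_3 on S is monochromatic.
For a fixed S, the K_3 on S has C(3, 2) = 3 edges. P[all 3 edges red] = (1/2)^3, and likewise for blue, so P[monochromatic] = 2·(1/2)^3 = 2^{1 − 3} = 1/4.
Summing: E[X] = C(22, 3) · 2^{1 − 3} = 1540 · 1/4 = 385.
Numerically: E[X] ≈ 385.0000.

E[X] = C(22,3)·2^(1−C(3,2)) = 385 ≈ 385.0000.


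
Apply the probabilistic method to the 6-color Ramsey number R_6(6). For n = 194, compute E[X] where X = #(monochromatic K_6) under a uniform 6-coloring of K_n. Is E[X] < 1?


E[X] = C(194, 6) · 6^{1 − 15} = 68482017072 · 6^{−14} = 68482017072/78364164096.
As a reduced fraction: E[X] = 475569563/544195584 ≈ 0.873895.
Is E[X] < 1? YES.
Since E[X] < 1, there exists a 6-coloring of K_{194} with no monochromatic K_6; hence R_6(6) > 194.

E[X] = 475569563/544195584 ≈ 0.873895; E[X] < 1, so R_6(6) > 194.


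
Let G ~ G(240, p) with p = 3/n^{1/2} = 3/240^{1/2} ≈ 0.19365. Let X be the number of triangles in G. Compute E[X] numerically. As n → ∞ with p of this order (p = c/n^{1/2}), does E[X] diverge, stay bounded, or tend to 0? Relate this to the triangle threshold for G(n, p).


Number of potential triangles: C(240, 3) = 2275280.
Each occurs with probability p³ ≈ (0.19365)³ ≈ 7.2618438e-03.
By linearity: E[X] = C(240, 3)·p³ ≈ 2275280 · 7.2618438e-03 ≈ 16522.72790.
Since α = 1/2 < 1, p = c/n^{1/2} ≫ 1/n is above the triangle threshold p ~ 1/n. Asymptotically E[X] ~ (c³/6)·n^{3(1−α)} = (3³/6)·n^{1.5} → ∞; triangles are abundant w.h.p.

E[X] ≈ 16522.72790; in regime p = Θ(1/n^{1/2}) E[X] diverges (above the triangle threshold p ~ 1/n).


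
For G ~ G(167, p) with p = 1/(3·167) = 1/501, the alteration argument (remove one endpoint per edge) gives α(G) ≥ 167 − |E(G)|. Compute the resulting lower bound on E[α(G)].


E[|E(G)|] = C(167, 2)·p = 13861 · (1/501) = 83/3.
E[α(G)] ≥ n − E[|E(G)|] = 167 − 83/3 = 418/3.
Numerically: ≈ 139.333333.
(This is only a lower bound; the true E[α(G)] may be larger.)

E[α(G)] ≥ 418/3 ≈ 139.333333.


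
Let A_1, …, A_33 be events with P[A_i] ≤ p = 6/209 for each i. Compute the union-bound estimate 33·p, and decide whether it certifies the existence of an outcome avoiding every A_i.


Union bound: P[∪_{i=1}^{33} A_i] ≤ Σ_i P[A_i] ≤ 33·p = 33·(6/209) = 18/19.
Numerically: 18/19 ≈ 0.9474.
Is 18/19 < 1? YES.
Since P[∪ A_i] ≤ 18/19 < 1, the complement has P[∩ A_i^c] ≥ 1 − 18/19 = 1/19 > 0, so some outcome avoids every A_i.

33·p = 18/19 ≈ 0.9474; existence CERTIFIED by the union bound.


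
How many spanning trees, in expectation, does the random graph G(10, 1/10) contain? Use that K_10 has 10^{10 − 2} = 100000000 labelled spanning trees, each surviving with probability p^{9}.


K_10 has 10^{10 − 2} = 100000000 labelled spanning trees.
For each such spanning tree H, let X_H = 1 if all 9 edges of H are present in G. Then P[X_H = 1] = p^{9} = (1/10)^{9} = 1/1000000000.
By linearity: E[X] = Σ_H E[X_H] = 100000000 · p^{9} = 100000000 · 1/1000000000 = 1/10.
Numerically: E[X] ≈ 0.1.

E[X] = 100000000 · (1/10)^{9} = 1/10 ≈ 0.1.


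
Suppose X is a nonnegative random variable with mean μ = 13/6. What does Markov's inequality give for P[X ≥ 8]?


μ = E[X] = 13/6, a = 8.
Markov: P[X ≥ 8] ≤ μ/a = (13/6)/8 = 13/48.
Numerically: ≈ 0.270833.
(Since a = 8 > μ = 2.166667, the bound 13/48 is < 1 and informative.)

P[X ≥ 8] ≤ 13/48 ≈ 0.270833.


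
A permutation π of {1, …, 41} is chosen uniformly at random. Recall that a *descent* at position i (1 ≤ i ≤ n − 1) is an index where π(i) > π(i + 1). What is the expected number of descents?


Write X = Σ X_I over i = 1, …, 40, with X_I the indicator of one descent.
There are 40 indicators.
For each fixed i, the pair (π(i), π(i+1)) is a uniformly random ordered pair of distinct values from {1, …, 41}; by symmetry P[π(i) > π(i+1)] = 1/2.
By linearity: E[X] = 40 · (1/2) = (41 − 1) · (1/2) = 20 ≈ 20.00000.

E[X] = 20 = 20.00000.


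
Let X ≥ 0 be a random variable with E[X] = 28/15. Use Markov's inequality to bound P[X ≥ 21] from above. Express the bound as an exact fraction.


μ = E[X] = 28/15, a = 21.
Markov: P[X ≥ 21] ≤ μ/a = (28/15)/21 = 4/45.
Numerically: ≈ 0.0889.
(Since a = 21 > μ = 1.8667, the bound 4/45 is < 1 and informative.)

P[X ≥ 21] ≤ 4/45 ≈ 0.0889.


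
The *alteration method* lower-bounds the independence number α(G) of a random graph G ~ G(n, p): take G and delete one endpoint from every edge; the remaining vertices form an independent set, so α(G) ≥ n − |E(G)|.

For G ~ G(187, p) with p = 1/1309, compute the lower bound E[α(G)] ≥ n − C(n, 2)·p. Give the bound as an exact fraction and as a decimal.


E[|E(G)|] = C(187, 2)·p = 17391 · (1/1309) = 93/7.
E[α(G)] ≥ n − E[|E(G)|] = 187 − 93/7 = 1216/7.
Numerically: ≈ 173.714.
(This is only a lower bound; the true E[α(G)] may be larger.)

E[α(G)] ≥ 1216/7 ≈ 173.714.


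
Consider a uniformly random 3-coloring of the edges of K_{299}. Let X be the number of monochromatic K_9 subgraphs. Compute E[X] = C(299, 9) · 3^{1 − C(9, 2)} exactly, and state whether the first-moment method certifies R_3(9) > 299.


E[X] = C(299, 9) · 3^{1 − 36} = 46610674441390059 · 3^{−35} = 46610674441390059/50031545098999707.
As a reduced fraction: E[X] = 15536891480463353/16677181699666569 ≈ 0.9316257.
Is E[X] < 1? YES.
Since E[X] < 1, there exists a 3-coloring of K_{299} with no monochromatic K_9; hence R_3(9) > 299.

E[X] = 15536891480463353/16677181699666569 ≈ 0.9316257; E[X] < 1, so R_3(9) > 299.


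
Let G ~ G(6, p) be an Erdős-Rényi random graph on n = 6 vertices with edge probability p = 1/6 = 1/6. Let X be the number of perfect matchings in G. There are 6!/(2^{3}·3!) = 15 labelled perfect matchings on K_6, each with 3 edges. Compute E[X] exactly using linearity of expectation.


K_6 has 6!/(2^{3}·3!) = 15 labelled perfect matchings.
For each such perfect matching H, let X_H = 1 if all 3 edges of H are present in G. Then P[X_H = 1] = p^{3} = (1/6)^{3} = 1/216.
By linearity of expectation: E[X] = Σ_H E[X_H] = 15 · p^{3} = 15 · 1/216 = 5/72.
Numerically: E[X] ≈ 0.06944.

E[X] = 15 · (1/6)^{3} = 5/72 ≈ 0.06944.


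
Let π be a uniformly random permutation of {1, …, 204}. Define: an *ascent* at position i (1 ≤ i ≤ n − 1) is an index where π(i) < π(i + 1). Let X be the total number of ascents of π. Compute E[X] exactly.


Write X = Σ X_I over i = 1, …, 203, with X_I the indicator of one ascent.
There are 203 indicators.
For each fixed i, the pair (π(i), π(i+1)) is a uniformly random ordered pair of distinct values from {1, …, 204}; by symmetry P[π(i) < π(i+1)] = 1/2.
By linearity: E[X] = 203 · (1/2) = (204 − 1) · (1/2) = 203/2 ≈ 101.50000.

E[X] = 203/2 = 101.50000.


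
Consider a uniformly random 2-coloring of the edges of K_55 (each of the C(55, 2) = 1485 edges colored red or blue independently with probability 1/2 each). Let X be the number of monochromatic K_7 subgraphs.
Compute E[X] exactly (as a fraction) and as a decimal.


Let X = Σ_S X_S over the C(55, 7) = 202927725 subsets S of size 7, where X_S = 1 if the K_7 on S is monochromatic.
For a fixed S, the K_7 on S has C(7, 2) = 21 edges. P[all 21 edges red] = (1/2)^21, and likewise for blue, so P[monochromatic] = 2·(1/2)^21 = 2^{1 − 21} = 1/1048576.
By linearity: E[X] = C(55, 7) · 2^{1 − 21} = 202927725 · 1/1048576 = 202927725/1048576.
Numerically: E[X] ≈ 193.52696.

E[X] = C(55,7)·2^(1−C(7,2)) = 202927725/1048576 ≈ 193.52696.


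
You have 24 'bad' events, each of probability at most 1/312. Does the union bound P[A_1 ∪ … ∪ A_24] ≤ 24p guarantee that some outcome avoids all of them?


Union bound: P[∪_{i=1}^{24} A_i] ≤ Σ_i P[A_i] ≤ 24·p = 24·(1/312) = 1/13.
Numerically: 1/13 ≈ 0.077.
Is 1/13 < 1? YES.
Since P[∪ A_i] ≤ 1/13 < 1, the complement has P[∩ A_i^c] ≥ 1 − 1/13 = 12/13 > 0, so some outcome avoids every A_i.

24·p = 1/13 ≈ 0.077; existence CERTIFIED by the union bound.


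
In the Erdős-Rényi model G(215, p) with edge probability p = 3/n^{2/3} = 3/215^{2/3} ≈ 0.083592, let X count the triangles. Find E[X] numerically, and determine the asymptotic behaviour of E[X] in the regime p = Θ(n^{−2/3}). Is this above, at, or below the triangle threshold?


Number of potential triangles: C(215, 3) = 1633355.
Each occurs with probability p³ ≈ (0.083592)³ ≈ 5.8409951e-04.
By linearity: E[X] = C(215, 3)·p³ ≈ 1633355 · 5.8409951e-04 ≈ 954.04186.
Since α = 2/3 < 1, p = c/n^{2/3} ≫ 1/n is above the triangle threshold p ~ 1/n. Asymptotically E[X] ~ (c³/6)·n^{3(1−α)} = (3³/6)·n^{1} → ∞; triangles are abundant w.h.p.

E[X] ≈ 954.04186; in regime p = Θ(1/n^{2/3}) E[X] diverges (above the triangle threshold p ~ 1/n).


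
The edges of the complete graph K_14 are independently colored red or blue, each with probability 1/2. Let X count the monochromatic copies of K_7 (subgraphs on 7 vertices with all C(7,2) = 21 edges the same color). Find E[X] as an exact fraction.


Let X = Σ_S X_S over the C(14, 7) = 3432 subsets S of size 7, where X_S = 1 if the K_7 on S is monochromatic.
For a fixed S, the K_7 on S has C(7, 2) = 21 edges. P[all 21 edges red] = (1/2)^21, and likewise for blue, so P[monochromatic] = 2·(1/2)^21 = 2^{1 − 21} = 1/1048576.
By linearity of expectation: E[X] = C(14, 7) · 2^{1 − 21} = 3432 · 1/1048576 = 429/131072.
Numerically: E[X] ≈ 0.00327.

E[X] = C(14,7)·2^(1−C(7,2)) = 429/131072 ≈ 0.00327.


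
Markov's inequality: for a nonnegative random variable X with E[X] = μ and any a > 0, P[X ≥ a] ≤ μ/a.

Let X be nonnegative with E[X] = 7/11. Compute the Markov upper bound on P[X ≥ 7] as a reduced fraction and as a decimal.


μ = E[X] = 7/11, a = 7.
Markov: P[X ≥ 7] ≤ μ/a = (7/11)/7 = 1/11.
Numerically: ≈ 0.090909.
(Since a = 7 > μ = 0.636364, the bound 1/11 is < 1 and informative.)

P[X ≥ 7] ≤ 1/11 ≈ 0.090909.


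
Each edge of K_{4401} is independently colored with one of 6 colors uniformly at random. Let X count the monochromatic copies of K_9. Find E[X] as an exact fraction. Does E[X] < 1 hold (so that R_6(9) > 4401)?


E[X] = C(4401, 9) · 6^{1 − 36} = 1692951372410676096134752050 · 6^{−35} = 1692951372410676096134752050/1719070799748422591028658176.
As a reduced fraction: E[X] = 282158562068446016022458675/286511799958070431838109696 ≈ 0.985.
Is E[X] < 1? YES.
Since E[X] < 1, there exists a 6-coloring of K_{4401} with no monochromatic K_9; hence R_6(9) > 4401.

E[X] = 282158562068446016022458675/286511799958070431838109696 ≈ 0.985; E[X] < 1, so R_6(9) > 4401.


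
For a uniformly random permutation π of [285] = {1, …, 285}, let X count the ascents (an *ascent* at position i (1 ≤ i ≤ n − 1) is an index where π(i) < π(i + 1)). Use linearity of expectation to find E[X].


Write X = Σ X_I over i = 1, …, 284, with X_I the indicator of one ascent.
There are 284 indicators.
For each fixed i, the pair (π(i), π(i+1)) is a uniformly random ordered pair of distinct values from {1, …, 285}; by symmetry P[π(i) < π(i+1)] = 1/2.
By linearity: E[X] = 284 · (1/2) = (285 − 1) · (1/2) = 142 ≈ 142.000000.

E[X] = 142 = 142.000000.


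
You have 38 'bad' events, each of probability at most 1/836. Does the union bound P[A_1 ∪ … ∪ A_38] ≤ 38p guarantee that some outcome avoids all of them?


Union bound: P[∪_{i=1}^{38} A_i] ≤ Σ_i P[A_i] ≤ 38·p = 38·(1/836) = 1/22.
Numerically: 1/22 ≈ 0.04545.
Is 1/22 < 1? YES.
Since P[∪ A_i] ≤ 1/22 < 1, the complement has P[∩ A_i^c] ≥ 1 − 1/22 = 21/22 > 0, so some outcome avoids every A_i.

38·p = 1/22 ≈ 0.04545; existence CERTIFIED by the union bound.


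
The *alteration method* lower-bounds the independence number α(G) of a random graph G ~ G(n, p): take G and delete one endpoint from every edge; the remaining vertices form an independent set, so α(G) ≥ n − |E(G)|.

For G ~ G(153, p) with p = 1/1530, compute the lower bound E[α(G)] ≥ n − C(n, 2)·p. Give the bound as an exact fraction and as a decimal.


E[|E(G)|] = C(153, 2)·p = 11628 · (1/1530) = 38/5.
E[α(G)] ≥ n − E[|E(G)|] = 153 − 38/5 = 727/5.
Numerically: ≈ 145.400000.
(This is only a lower bound; the true E[α(G)] may be larger.)

E[α(G)] ≥ 727/5 ≈ 145.400000.


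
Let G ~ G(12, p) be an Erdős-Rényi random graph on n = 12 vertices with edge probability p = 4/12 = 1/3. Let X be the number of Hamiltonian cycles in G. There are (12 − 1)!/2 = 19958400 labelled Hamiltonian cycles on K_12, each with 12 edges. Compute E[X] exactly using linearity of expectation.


K_12 has (12 − 1)!/2 = 19958400 labelled Hamiltonian cycles.
For each such Hamiltonian cycle H, let X_H = 1 if all 12 edges of H are present in G. Then P[X_H = 1] = p^{12} = (1/3)^{12} = 1/531441.
By linearity: E[X] = Σ_H E[X_H] = 19958400 · p^{12} = 19958400 · 1/531441 = 246400/6561.
Numerically: E[X] ≈ 37.5553.

E[X] = 19958400 · (1/3)^{12} = 246400/6561 ≈ 37.5553.


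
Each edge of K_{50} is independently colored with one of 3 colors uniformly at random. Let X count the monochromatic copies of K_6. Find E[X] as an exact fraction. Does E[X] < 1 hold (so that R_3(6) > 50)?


E[X] = C(50, 6) · 3^{1 − 15} = 15890700 · 3^{−14} = 15890700/4782969.
As a reduced fraction: E[X] = 5296900/1594323 ≈ 3.322.
Is E[X] < 1? NO.
Since E[X] ≥ 1, the first-moment bound is inconclusive at n = 50; it does NOT by itself certify R_3(6) > 50.

E[X] = 5296900/1594323 ≈ 3.322; E[X] ≥ 1; first-moment method inconclusive here.


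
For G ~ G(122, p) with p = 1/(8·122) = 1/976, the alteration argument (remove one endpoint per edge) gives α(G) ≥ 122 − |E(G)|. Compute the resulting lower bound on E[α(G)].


E[|E(G)|] = C(122, 2)·p = 7381 · (1/976) = 121/16.
E[α(G)] ≥ n − E[|E(G)|] = 122 − 121/16 = 1831/16.
Numerically: ≈ 114.437500.
(This is only a lower bound; the true E[α(G)] may be larger.)

E[α(G)] ≥ 1831/16 ≈ 114.437500.


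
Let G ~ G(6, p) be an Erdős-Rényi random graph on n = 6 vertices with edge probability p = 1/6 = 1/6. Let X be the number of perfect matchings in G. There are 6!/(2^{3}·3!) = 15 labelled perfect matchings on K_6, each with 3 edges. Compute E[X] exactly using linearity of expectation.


K_6 has 6!/(2^{3}·3!) = 15 labelled perfect matchings.
For each such perfect matching H, let X_H = 1 if all 3 edges of H are present in G. Then P[X_H = 1] = p^{3} = (1/6)^{3} = 1/216.
Summing the indicators: E[X] = Σ_H E[X_H] = 15 · p^{3} = 15 · 1/216 = 5/72.
Numerically: E[X] ≈ 0.06944.

E[X] = 15 · (1/6)^{3} = 5/72 ≈ 0.06944.


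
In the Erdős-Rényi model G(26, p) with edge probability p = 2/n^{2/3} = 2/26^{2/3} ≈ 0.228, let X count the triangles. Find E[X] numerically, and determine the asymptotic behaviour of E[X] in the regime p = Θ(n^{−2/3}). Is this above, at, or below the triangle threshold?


Number of potential triangles: C(26, 3) = 2600.
Each occurs with probability p³ ≈ (0.228)³ ≈ 1.18343e-02.
By linearity: E[X] = C(26, 3)·p³ ≈ 2600 · 1.18343e-02 ≈ 30.769.
Since α = 2/3 < 1, p = c/n^{2/3} ≫ 1/n is above the triangle threshold p ~ 1/n. Asymptotically E[X] ~ (c³/6)·n^{3(1−α)} = (2³/6)·n^{1} → ∞; triangles are abundant w.h.p.

E[X] ≈ 30.769; in regime p = Θ(1/n^{2/3}) E[X] diverges (above the triangle threshold p ~ 1/n).


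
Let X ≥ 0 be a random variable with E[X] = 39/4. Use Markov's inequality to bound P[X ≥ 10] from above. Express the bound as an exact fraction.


μ = E[X] = 39/4, a = 10.
Markov: P[X ≥ 10] ≤ μ/a = (39/4)/10 = 39/40.
Numerically: ≈ 0.975000.
(Since a = 10 > μ = 9.750000, the bound 39/40 is < 1 and informative.)

P[X ≥ 10] ≤ 39/40 ≈ 0.975000.


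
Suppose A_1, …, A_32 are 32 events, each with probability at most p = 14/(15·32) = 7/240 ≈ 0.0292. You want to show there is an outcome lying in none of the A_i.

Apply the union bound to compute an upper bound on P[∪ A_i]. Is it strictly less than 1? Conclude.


Union bound: P[∪_{i=1}^{32} A_i] ≤ Σ_i P[A_i] ≤ 32·p = 32·(7/240) = 14/15.
Numerically: 14/15 ≈ 0.9333.
Is 14/15 < 1? YES.
Since P[∪ A_i] ≤ 14/15 < 1, the complement has P[∩ A_i^c] ≥ 1 − 14/15 = 1/15 > 0, so some outcome avoids every A_i.

32·p = 14/15 ≈ 0.9333; existence CERTIFIED by the union bound.


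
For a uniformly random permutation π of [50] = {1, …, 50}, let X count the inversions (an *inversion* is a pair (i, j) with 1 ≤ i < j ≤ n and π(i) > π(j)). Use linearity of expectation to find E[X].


Write X = Σ X_I over the C(50, 2) = 1225 pairs i < j, with X_I the indicator of one inversion.
There are 1225 indicators.
For each fixed pair i < j, the values π(i) and π(j) are two distinct elements of {1, …, 50} in uniformly random order; by symmetry P[π(i) > π(j)] = 1/2.
By linearity: E[X] = 1225 · (1/2) = C(50, 2) · (1/2) = 1225/2 = 1225/2 ≈ 612.500000.

E[X] = 1225/2 = 612.500000.


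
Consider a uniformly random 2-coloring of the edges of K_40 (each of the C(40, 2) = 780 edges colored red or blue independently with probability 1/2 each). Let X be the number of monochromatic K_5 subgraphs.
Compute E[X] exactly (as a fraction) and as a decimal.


Let X = Σ_S X_S over the C(40, 5) = 658008 subsets S of size 5, where X_S = 1 if the K_5 on S is monochromatic.
For a fixed S, the K_5 on S has C(5, 2) = 10 edges. P[all 10 edges red] = (1/2)^10, and likewise for blue, so P[monochromatic] = 2·(1/2)^10 = 2^{1 − 10} = 1/512.
By linearity of expectation: E[X] = C(40, 5) · 2^{1 − 10} = 658008 · 1/512 = 82251/64.
Numerically: E[X] ≈ 1285.171875.

E[X] = C(40,5)·2^(1−C(5,2)) = 82251/64 ≈ 1285.171875.


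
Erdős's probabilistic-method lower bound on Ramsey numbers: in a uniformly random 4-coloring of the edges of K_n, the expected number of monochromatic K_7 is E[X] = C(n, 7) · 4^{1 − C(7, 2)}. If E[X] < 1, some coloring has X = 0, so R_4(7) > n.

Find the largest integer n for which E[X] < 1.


We need C(n, 7) · 4^{1 − 21} < 1, i.e. C(n, 7) < 4^{21 − 1} = 1099511627776.
Check values of n near the boundary:
  n = 179: C(179, 7) = 1037437234460; 1037437234460 < 1099511627776? YES
  n = 180: C(180, 7) = 1079414463600; 1079414463600 < 1099511627776? YES
  n = 181: C(181, 7) = 1122839183400; 1122839183400 < 1099511627776? NO
  n = 182: C(182, 7) = 1167752750736; 1167752750736 < 1099511627776? NO
The largest n with C(n, 7) < 1099511627776 is n = 180 (where E[X] = 67463403975/68719476736 ≈ 0.982). Hence R_4(7) > 180, i.e. R_4(7) ≥ 181.

Largest n = 180; hence R_4(7) > 180.


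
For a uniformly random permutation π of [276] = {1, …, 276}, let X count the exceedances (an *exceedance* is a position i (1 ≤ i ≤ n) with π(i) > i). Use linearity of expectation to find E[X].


Write X = Σ_{i=1}^{276} X_i, where X_i = 1_{π(i) > i}.
For each fixed i, π(i) is uniform over {1, …, 276} (marginal of a uniform permutation), so P[π(i) > i] = (n − i)/n. Summing: Σ_{i=1}^{276} (n − i)/n = (0 + 1 + … + 275)/276 = 276(276 − 1)/(2·276) = (276 − 1)/2.
Hence E[X] = Σ_{i=1}^{276} (276 − i)/276 = 275/2 ≈ 137.500.

E[X] = 275/2 = 137.500.


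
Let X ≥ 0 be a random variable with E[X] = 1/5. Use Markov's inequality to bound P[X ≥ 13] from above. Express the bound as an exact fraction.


μ = E[X] = 1/5, a = 13.
Markov: P[X ≥ 13] ≤ μ/a = (1/5)/13 = 1/65.
Numerically: ≈ 0.01538.
(Since a = 13 > μ = 0.20000, the bound 1/65 is < 1 and informative.)

P[X ≥ 13] ≤ 1/65 ≈ 0.01538.


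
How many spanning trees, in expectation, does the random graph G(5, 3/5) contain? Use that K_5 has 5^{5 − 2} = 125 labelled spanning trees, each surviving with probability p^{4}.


K_5 has 5^{5 − 2} = 125 labelled spanning trees.
For each such spanning tree H, let X_H = 1 if all 4 edges of H are present in G. Then P[X_H = 1] = p^{4} = (3/5)^{4} = 81/625.
By linearity of expectation: E[X] = Σ_H E[X_H] = 125 · p^{4} = 125 · 81/625 = 81/5.
Numerically: E[X] ≈ 16.2.

E[X] = 125 · (3/5)^{4} = 81/5 ≈ 16.2.


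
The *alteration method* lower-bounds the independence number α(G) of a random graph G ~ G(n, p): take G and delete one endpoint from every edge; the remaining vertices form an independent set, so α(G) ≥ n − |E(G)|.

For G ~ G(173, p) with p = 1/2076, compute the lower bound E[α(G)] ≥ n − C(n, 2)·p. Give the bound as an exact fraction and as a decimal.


E[|E(G)|] = C(173, 2)·p = 14878 · (1/2076) = 43/6.
E[α(G)] ≥ n − E[|E(G)|] = 173 − 43/6 = 995/6.
Numerically: ≈ 165.83333.
(This is only a lower bound; the true E[α(G)] may be larger.)

E[α(G)] ≥ 995/6 ≈ 165.83333.
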